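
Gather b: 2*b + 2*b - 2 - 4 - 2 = 4*b - 8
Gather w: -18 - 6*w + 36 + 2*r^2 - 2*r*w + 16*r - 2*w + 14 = 2*r^2 + 16*r + w*(-2*r - 8) + 32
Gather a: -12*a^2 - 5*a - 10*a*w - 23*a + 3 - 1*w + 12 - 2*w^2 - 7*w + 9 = -12*a^2 + a*(-10*w - 28) - 2*w^2 - 8*w + 24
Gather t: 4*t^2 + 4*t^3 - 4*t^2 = 4*t^3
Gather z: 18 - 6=12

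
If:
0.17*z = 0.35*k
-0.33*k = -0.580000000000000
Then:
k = 1.76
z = 3.62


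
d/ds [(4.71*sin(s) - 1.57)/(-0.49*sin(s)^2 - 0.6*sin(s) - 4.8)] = (2.3079*sin(s)^2 - 1.5386*sin(s) - 23.55)*cos(s)/(0.2401*sin(s)^4 + 0.588*sin(s)^3 + 5.064*sin(s)^2 + 5.76*sin(s) + 23.04)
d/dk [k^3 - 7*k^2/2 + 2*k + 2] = 3*k^2 - 7*k + 2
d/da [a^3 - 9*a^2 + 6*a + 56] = 3*a^2 - 18*a + 6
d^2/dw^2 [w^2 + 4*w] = 2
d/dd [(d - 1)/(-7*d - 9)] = -16/(7*d + 9)^2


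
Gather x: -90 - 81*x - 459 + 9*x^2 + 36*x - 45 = 9*x^2 - 45*x - 594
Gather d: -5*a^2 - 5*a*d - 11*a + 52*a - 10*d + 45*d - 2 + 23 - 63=-5*a^2 + 41*a + d*(35 - 5*a) - 42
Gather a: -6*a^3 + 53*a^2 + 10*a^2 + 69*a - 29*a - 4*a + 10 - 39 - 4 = -6*a^3 + 63*a^2 + 36*a - 33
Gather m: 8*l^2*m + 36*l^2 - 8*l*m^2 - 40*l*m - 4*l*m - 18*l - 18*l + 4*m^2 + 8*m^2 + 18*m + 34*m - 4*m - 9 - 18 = 36*l^2 - 36*l + m^2*(12 - 8*l) + m*(8*l^2 - 44*l + 48) - 27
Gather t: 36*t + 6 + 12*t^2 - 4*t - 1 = 12*t^2 + 32*t + 5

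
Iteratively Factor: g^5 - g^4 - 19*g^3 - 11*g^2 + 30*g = (g + 3)*(g^4 - 4*g^3 - 7*g^2 + 10*g) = g*(g + 3)*(g^3 - 4*g^2 - 7*g + 10) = g*(g - 1)*(g + 3)*(g^2 - 3*g - 10) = g*(g - 5)*(g - 1)*(g + 3)*(g + 2)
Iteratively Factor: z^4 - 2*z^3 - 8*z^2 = (z)*(z^3 - 2*z^2 - 8*z) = z*(z - 4)*(z^2 + 2*z) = z^2*(z - 4)*(z + 2)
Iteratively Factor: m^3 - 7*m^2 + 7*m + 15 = (m + 1)*(m^2 - 8*m + 15) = (m - 3)*(m + 1)*(m - 5)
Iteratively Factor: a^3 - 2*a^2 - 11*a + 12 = (a + 3)*(a^2 - 5*a + 4) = (a - 4)*(a + 3)*(a - 1)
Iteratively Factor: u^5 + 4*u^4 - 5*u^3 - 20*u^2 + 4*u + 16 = (u + 4)*(u^4 - 5*u^2 + 4) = (u - 2)*(u + 4)*(u^3 + 2*u^2 - u - 2) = (u - 2)*(u - 1)*(u + 4)*(u^2 + 3*u + 2) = (u - 2)*(u - 1)*(u + 2)*(u + 4)*(u + 1)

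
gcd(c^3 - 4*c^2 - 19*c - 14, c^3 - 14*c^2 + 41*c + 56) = c^2 - 6*c - 7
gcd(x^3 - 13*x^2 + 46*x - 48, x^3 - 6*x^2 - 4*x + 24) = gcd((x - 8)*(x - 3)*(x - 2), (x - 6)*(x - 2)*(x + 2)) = x - 2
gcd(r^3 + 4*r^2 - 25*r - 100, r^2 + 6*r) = 1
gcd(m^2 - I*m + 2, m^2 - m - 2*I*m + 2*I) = m - 2*I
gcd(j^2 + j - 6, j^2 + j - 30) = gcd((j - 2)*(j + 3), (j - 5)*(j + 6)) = 1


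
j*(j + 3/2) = j^2 + 3*j/2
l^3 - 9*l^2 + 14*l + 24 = (l - 6)*(l - 4)*(l + 1)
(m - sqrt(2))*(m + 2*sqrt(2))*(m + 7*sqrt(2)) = m^3 + 8*sqrt(2)*m^2 + 10*m - 28*sqrt(2)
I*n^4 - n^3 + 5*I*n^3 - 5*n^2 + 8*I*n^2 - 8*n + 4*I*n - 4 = (n + 2)^2*(n + I)*(I*n + I)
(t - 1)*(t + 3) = t^2 + 2*t - 3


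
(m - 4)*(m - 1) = m^2 - 5*m + 4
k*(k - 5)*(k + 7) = k^3 + 2*k^2 - 35*k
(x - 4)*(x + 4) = x^2 - 16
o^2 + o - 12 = (o - 3)*(o + 4)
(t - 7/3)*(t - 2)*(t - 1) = t^3 - 16*t^2/3 + 9*t - 14/3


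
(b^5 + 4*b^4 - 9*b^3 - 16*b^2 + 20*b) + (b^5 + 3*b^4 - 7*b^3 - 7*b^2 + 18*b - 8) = 2*b^5 + 7*b^4 - 16*b^3 - 23*b^2 + 38*b - 8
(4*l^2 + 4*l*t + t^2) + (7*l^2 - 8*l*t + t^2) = 11*l^2 - 4*l*t + 2*t^2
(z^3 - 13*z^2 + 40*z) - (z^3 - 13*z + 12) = -13*z^2 + 53*z - 12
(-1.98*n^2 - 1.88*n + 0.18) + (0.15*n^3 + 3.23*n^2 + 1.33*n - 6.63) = 0.15*n^3 + 1.25*n^2 - 0.55*n - 6.45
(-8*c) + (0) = -8*c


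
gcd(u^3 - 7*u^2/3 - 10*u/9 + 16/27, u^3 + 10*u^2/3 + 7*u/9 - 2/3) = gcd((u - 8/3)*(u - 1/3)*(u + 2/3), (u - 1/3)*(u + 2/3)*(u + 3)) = u^2 + u/3 - 2/9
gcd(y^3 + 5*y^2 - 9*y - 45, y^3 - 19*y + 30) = y^2 + 2*y - 15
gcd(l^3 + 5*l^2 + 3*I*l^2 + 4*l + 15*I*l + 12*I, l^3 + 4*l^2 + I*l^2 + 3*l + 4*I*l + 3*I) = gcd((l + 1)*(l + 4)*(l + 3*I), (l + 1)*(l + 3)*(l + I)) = l + 1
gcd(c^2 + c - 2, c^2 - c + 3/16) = 1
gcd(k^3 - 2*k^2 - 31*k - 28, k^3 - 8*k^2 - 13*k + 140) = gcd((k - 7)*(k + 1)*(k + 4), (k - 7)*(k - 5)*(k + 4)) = k^2 - 3*k - 28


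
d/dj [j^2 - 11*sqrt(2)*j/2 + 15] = 2*j - 11*sqrt(2)/2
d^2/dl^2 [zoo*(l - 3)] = 0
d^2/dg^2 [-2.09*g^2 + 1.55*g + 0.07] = -4.18000000000000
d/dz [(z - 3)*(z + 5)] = 2*z + 2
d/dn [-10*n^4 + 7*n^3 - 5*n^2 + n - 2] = -40*n^3 + 21*n^2 - 10*n + 1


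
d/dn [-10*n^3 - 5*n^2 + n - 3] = -30*n^2 - 10*n + 1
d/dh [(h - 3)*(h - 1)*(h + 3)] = 3*h^2 - 2*h - 9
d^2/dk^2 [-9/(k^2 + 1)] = 18*(1 - 3*k^2)/(k^2 + 1)^3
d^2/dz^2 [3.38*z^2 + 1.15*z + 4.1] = 6.76000000000000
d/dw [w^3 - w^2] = w*(3*w - 2)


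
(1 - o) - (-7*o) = 6*o + 1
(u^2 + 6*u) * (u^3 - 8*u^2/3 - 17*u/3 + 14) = u^5 + 10*u^4/3 - 65*u^3/3 - 20*u^2 + 84*u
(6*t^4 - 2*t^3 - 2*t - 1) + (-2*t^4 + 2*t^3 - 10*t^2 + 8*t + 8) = 4*t^4 - 10*t^2 + 6*t + 7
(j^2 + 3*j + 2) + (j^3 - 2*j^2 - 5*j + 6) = j^3 - j^2 - 2*j + 8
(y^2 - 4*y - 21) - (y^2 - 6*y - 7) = 2*y - 14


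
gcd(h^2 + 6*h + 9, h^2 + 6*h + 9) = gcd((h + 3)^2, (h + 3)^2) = h^2 + 6*h + 9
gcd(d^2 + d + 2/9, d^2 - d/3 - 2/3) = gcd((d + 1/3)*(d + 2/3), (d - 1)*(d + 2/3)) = d + 2/3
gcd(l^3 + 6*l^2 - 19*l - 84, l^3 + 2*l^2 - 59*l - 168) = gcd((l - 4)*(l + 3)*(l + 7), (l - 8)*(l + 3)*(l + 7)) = l^2 + 10*l + 21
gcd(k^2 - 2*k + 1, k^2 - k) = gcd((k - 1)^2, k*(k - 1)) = k - 1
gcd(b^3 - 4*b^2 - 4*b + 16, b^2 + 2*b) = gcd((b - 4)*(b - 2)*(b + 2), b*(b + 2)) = b + 2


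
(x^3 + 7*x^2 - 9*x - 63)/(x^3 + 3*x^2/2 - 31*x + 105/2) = 2*(x + 3)/(2*x - 5)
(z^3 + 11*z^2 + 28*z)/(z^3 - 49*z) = (z + 4)/(z - 7)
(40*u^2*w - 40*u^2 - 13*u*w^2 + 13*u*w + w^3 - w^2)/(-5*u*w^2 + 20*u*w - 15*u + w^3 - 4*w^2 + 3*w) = (-8*u + w)/(w - 3)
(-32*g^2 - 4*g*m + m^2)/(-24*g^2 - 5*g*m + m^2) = (4*g + m)/(3*g + m)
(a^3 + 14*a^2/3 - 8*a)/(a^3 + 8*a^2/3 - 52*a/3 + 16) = a/(a - 2)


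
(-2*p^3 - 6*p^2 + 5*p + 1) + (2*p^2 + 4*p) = -2*p^3 - 4*p^2 + 9*p + 1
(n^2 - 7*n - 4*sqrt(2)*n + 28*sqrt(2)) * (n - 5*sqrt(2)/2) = n^3 - 13*sqrt(2)*n^2/2 - 7*n^2 + 20*n + 91*sqrt(2)*n/2 - 140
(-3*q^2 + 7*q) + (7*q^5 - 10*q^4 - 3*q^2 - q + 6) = 7*q^5 - 10*q^4 - 6*q^2 + 6*q + 6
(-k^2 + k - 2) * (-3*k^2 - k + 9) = 3*k^4 - 2*k^3 - 4*k^2 + 11*k - 18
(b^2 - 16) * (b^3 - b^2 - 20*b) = b^5 - b^4 - 36*b^3 + 16*b^2 + 320*b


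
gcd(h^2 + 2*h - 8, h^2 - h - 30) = 1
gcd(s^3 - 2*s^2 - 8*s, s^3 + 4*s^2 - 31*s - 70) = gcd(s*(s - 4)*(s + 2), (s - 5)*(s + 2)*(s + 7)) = s + 2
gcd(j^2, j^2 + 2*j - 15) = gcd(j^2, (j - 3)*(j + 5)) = 1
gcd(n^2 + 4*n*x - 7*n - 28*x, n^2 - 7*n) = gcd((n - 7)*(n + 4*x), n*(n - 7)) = n - 7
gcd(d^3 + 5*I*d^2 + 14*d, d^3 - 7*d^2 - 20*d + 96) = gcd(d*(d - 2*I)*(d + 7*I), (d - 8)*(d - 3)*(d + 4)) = 1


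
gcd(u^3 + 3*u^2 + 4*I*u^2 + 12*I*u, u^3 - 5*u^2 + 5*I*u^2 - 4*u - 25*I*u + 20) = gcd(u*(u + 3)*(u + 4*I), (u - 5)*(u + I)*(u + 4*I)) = u + 4*I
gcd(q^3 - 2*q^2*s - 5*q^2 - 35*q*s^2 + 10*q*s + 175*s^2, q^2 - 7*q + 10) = q - 5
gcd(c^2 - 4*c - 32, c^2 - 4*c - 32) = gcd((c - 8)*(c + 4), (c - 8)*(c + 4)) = c^2 - 4*c - 32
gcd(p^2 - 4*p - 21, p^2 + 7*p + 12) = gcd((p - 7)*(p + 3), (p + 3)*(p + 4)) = p + 3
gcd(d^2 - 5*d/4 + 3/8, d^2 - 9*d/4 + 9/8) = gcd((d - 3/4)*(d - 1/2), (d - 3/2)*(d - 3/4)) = d - 3/4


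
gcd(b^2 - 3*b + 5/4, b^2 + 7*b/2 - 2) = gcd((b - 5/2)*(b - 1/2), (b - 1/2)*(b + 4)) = b - 1/2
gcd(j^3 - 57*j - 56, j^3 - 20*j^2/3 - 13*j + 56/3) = j - 8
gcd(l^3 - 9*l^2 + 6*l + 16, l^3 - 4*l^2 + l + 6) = l^2 - l - 2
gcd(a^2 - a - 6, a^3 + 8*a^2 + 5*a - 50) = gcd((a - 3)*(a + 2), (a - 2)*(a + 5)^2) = 1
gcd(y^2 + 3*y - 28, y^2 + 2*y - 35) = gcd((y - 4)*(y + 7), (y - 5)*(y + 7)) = y + 7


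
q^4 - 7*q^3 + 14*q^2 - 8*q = q*(q - 4)*(q - 2)*(q - 1)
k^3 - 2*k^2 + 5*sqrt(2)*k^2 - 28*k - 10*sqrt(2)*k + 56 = (k - 2)*(k - 2*sqrt(2))*(k + 7*sqrt(2))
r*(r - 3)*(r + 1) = r^3 - 2*r^2 - 3*r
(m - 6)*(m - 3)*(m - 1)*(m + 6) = m^4 - 4*m^3 - 33*m^2 + 144*m - 108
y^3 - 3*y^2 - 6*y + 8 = (y - 4)*(y - 1)*(y + 2)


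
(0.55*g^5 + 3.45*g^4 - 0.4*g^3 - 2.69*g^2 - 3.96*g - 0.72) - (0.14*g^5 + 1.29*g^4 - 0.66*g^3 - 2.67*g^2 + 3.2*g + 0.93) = 0.41*g^5 + 2.16*g^4 + 0.26*g^3 - 0.02*g^2 - 7.16*g - 1.65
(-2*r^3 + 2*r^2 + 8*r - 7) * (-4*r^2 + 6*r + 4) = 8*r^5 - 20*r^4 - 28*r^3 + 84*r^2 - 10*r - 28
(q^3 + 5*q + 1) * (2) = 2*q^3 + 10*q + 2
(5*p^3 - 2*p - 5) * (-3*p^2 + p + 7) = -15*p^5 + 5*p^4 + 41*p^3 + 13*p^2 - 19*p - 35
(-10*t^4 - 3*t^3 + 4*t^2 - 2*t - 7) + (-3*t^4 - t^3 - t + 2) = -13*t^4 - 4*t^3 + 4*t^2 - 3*t - 5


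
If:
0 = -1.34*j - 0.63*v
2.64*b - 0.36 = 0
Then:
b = 0.14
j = -0.470149253731343*v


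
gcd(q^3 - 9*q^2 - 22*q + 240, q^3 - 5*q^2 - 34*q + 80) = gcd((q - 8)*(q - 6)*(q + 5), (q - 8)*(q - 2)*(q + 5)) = q^2 - 3*q - 40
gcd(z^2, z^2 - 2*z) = z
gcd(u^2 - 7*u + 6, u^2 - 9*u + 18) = u - 6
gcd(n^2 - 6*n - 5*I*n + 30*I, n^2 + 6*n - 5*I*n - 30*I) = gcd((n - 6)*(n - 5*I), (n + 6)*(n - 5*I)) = n - 5*I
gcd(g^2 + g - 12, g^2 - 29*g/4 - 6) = 1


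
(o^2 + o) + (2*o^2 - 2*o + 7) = 3*o^2 - o + 7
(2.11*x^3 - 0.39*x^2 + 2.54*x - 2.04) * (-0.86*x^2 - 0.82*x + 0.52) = -1.8146*x^5 - 1.3948*x^4 - 0.7674*x^3 - 0.5312*x^2 + 2.9936*x - 1.0608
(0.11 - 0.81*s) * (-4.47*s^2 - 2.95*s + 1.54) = 3.6207*s^3 + 1.8978*s^2 - 1.5719*s + 0.1694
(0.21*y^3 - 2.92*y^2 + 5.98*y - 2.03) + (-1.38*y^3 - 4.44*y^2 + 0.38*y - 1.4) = -1.17*y^3 - 7.36*y^2 + 6.36*y - 3.43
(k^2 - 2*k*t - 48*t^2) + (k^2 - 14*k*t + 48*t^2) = 2*k^2 - 16*k*t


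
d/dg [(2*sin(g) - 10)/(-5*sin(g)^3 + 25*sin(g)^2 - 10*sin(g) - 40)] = 4*(sin(g)^3 - 10*sin(g)^2 + 25*sin(g) - 9)*cos(g)/(5*(sin(g)^3 - 5*sin(g)^2 + 2*sin(g) + 8)^2)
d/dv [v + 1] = 1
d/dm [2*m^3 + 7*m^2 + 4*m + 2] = 6*m^2 + 14*m + 4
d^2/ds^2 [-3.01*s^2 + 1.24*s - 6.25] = -6.02000000000000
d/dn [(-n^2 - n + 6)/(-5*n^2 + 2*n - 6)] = (-7*n^2 + 72*n - 6)/(25*n^4 - 20*n^3 + 64*n^2 - 24*n + 36)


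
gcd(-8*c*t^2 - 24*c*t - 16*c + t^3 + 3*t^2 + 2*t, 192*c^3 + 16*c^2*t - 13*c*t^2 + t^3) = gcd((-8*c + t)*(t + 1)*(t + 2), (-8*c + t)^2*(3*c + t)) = -8*c + t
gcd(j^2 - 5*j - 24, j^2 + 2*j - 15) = 1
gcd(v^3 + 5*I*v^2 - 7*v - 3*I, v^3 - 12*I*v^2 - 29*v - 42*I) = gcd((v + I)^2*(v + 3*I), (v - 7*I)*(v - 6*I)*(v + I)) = v + I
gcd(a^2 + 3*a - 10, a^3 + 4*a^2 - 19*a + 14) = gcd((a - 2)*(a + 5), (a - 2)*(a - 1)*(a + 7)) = a - 2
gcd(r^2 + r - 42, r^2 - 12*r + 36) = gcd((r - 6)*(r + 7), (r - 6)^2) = r - 6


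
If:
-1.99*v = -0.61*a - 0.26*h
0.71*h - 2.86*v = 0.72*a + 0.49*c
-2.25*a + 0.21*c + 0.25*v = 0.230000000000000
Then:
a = 0.413522725364764*v - 0.0702832485434611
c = 3.240124438432*v + 0.342203289415298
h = 6.68365822125959*v + 0.164895313890428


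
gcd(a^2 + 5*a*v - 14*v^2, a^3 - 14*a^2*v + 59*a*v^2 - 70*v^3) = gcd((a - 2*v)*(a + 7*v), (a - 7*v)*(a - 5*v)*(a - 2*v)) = -a + 2*v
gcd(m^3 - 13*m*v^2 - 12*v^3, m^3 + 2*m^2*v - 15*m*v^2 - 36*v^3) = -m^2 + m*v + 12*v^2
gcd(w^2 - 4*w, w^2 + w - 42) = 1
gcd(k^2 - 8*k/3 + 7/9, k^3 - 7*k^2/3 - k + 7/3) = k - 7/3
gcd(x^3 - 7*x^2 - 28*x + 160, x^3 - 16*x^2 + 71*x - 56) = x - 8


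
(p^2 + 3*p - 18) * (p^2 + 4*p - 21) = p^4 + 7*p^3 - 27*p^2 - 135*p + 378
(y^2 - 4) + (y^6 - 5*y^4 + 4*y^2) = y^6 - 5*y^4 + 5*y^2 - 4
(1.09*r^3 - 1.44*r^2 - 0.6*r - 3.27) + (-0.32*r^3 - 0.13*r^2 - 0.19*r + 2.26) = 0.77*r^3 - 1.57*r^2 - 0.79*r - 1.01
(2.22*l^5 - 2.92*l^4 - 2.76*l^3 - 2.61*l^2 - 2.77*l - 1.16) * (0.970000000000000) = 2.1534*l^5 - 2.8324*l^4 - 2.6772*l^3 - 2.5317*l^2 - 2.6869*l - 1.1252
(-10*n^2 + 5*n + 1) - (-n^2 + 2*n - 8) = -9*n^2 + 3*n + 9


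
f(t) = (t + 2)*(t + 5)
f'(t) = 2*t + 7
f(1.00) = 18.00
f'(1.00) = 9.00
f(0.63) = 14.81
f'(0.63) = 8.26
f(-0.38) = 7.48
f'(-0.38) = 6.24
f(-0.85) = 4.77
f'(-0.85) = 5.30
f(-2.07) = -0.21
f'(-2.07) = 2.86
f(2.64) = 35.45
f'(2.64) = 12.28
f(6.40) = 95.76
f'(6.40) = 19.80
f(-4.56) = -1.13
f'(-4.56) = -2.12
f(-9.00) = 28.00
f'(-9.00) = -11.00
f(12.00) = 238.00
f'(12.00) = 31.00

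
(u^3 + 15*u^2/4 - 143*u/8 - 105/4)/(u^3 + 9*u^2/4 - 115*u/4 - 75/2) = (u - 7/2)/(u - 5)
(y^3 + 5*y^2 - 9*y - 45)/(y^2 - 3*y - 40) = (y^2 - 9)/(y - 8)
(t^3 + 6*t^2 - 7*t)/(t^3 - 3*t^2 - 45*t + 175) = t*(t - 1)/(t^2 - 10*t + 25)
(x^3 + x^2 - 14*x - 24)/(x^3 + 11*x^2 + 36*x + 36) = (x - 4)/(x + 6)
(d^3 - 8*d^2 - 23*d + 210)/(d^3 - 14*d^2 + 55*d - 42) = (d + 5)/(d - 1)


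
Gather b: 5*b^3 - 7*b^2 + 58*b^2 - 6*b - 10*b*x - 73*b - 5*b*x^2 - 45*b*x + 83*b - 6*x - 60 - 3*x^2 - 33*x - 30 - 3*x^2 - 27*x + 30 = 5*b^3 + 51*b^2 + b*(-5*x^2 - 55*x + 4) - 6*x^2 - 66*x - 60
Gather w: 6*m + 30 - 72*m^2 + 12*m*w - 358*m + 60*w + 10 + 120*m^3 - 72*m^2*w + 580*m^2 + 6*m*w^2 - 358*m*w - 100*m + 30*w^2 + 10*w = 120*m^3 + 508*m^2 - 452*m + w^2*(6*m + 30) + w*(-72*m^2 - 346*m + 70) + 40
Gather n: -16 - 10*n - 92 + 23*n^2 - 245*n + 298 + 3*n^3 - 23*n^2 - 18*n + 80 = 3*n^3 - 273*n + 270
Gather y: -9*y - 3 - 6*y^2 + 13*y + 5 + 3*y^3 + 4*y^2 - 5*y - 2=3*y^3 - 2*y^2 - y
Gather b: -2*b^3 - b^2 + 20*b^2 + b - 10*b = -2*b^3 + 19*b^2 - 9*b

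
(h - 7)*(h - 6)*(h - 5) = h^3 - 18*h^2 + 107*h - 210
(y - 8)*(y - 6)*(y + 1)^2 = y^4 - 12*y^3 + 21*y^2 + 82*y + 48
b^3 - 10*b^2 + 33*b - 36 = (b - 4)*(b - 3)^2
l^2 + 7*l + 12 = (l + 3)*(l + 4)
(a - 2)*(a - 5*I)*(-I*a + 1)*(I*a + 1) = a^4 - 2*a^3 - 5*I*a^3 + a^2 + 10*I*a^2 - 2*a - 5*I*a + 10*I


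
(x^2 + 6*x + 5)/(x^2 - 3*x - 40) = (x + 1)/(x - 8)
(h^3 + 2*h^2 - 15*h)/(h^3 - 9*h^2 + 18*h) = (h + 5)/(h - 6)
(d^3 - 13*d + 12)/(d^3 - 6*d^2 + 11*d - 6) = (d + 4)/(d - 2)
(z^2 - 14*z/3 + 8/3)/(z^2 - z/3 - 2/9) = 3*(z - 4)/(3*z + 1)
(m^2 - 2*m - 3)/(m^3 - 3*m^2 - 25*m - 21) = (m - 3)/(m^2 - 4*m - 21)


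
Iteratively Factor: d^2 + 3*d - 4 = (d - 1)*(d + 4)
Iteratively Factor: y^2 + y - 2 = (y - 1)*(y + 2)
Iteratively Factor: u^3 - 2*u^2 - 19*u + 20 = (u + 4)*(u^2 - 6*u + 5) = (u - 1)*(u + 4)*(u - 5)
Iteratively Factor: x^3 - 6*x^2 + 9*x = (x - 3)*(x^2 - 3*x) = (x - 3)^2*(x)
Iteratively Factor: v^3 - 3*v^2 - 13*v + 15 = (v - 5)*(v^2 + 2*v - 3) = (v - 5)*(v - 1)*(v + 3)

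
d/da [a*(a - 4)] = 2*a - 4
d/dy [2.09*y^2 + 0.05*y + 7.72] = 4.18*y + 0.05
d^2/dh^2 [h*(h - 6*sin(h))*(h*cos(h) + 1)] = -h^3*cos(h) - 6*h^2*sin(h) + 12*h^2*sin(2*h) + 6*sqrt(2)*h*sin(h + pi/4) - 24*h*cos(2*h) - 6*sin(2*h) - 12*cos(h) + 2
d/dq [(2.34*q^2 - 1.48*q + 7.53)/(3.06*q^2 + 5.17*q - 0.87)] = (16.6266*q^2 - 50.1552*q - 37.6425)/(9.3636*q^4 + 31.6404*q^3 + 21.4045*q^2 - 8.9958*q + 0.7569)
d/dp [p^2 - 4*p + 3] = 2*p - 4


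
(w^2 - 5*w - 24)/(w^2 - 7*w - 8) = (w + 3)/(w + 1)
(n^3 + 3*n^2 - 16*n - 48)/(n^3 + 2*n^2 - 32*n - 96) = (n^2 - n - 12)/(n^2 - 2*n - 24)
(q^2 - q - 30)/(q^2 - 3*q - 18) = (q + 5)/(q + 3)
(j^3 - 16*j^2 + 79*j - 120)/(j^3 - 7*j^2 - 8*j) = (j^2 - 8*j + 15)/(j*(j + 1))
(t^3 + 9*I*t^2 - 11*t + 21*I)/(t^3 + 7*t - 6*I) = (t + 7*I)/(t - 2*I)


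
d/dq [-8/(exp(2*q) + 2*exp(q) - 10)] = 16*(exp(q) + 1)*exp(q)/(exp(2*q) + 2*exp(q) - 10)^2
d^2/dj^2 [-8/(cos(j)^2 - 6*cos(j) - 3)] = 16*(-2*sin(j)^4 - 9*sin(j)^2*cos(j) + 25*sin(j)^2 + 16)/(sin(j)^2 + 6*cos(j) + 2)^3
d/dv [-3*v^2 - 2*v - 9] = -6*v - 2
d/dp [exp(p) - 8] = exp(p)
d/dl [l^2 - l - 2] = 2*l - 1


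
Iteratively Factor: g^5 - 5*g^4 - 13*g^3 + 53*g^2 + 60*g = (g)*(g^4 - 5*g^3 - 13*g^2 + 53*g + 60) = g*(g + 3)*(g^3 - 8*g^2 + 11*g + 20) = g*(g + 1)*(g + 3)*(g^2 - 9*g + 20) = g*(g - 4)*(g + 1)*(g + 3)*(g - 5)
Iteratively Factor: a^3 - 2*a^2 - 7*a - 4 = (a + 1)*(a^2 - 3*a - 4) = (a - 4)*(a + 1)*(a + 1)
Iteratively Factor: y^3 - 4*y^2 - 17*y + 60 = (y - 3)*(y^2 - y - 20) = (y - 5)*(y - 3)*(y + 4)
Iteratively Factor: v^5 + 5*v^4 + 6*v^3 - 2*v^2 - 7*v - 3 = (v + 1)*(v^4 + 4*v^3 + 2*v^2 - 4*v - 3) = (v + 1)^2*(v^3 + 3*v^2 - v - 3) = (v + 1)^2*(v + 3)*(v^2 - 1) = (v + 1)^3*(v + 3)*(v - 1)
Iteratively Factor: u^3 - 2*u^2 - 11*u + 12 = (u - 1)*(u^2 - u - 12) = (u - 4)*(u - 1)*(u + 3)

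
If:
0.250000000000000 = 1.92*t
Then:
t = 0.13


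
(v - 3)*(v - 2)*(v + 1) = v^3 - 4*v^2 + v + 6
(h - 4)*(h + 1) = h^2 - 3*h - 4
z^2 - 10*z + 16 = (z - 8)*(z - 2)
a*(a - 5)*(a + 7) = a^3 + 2*a^2 - 35*a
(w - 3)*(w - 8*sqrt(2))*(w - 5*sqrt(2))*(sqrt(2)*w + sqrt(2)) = sqrt(2)*w^4 - 26*w^3 - 2*sqrt(2)*w^3 + 52*w^2 + 77*sqrt(2)*w^2 - 160*sqrt(2)*w + 78*w - 240*sqrt(2)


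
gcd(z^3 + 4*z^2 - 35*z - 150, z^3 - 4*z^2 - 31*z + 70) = z + 5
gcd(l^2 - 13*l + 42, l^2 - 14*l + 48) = l - 6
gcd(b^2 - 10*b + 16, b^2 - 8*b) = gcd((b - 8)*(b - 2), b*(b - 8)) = b - 8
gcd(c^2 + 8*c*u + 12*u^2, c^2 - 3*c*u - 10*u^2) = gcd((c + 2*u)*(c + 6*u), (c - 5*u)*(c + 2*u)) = c + 2*u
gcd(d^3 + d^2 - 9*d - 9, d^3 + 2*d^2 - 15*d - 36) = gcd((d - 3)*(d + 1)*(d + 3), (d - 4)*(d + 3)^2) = d + 3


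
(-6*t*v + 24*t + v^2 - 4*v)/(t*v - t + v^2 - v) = (-6*t*v + 24*t + v^2 - 4*v)/(t*v - t + v^2 - v)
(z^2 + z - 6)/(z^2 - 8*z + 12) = (z + 3)/(z - 6)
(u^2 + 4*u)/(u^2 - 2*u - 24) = u/(u - 6)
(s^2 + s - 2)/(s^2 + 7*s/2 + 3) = 2*(s - 1)/(2*s + 3)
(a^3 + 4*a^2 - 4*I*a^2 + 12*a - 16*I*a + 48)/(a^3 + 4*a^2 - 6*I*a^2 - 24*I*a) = (a + 2*I)/a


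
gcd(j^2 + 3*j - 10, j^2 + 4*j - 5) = j + 5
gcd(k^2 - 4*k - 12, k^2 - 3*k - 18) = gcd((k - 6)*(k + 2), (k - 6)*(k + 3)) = k - 6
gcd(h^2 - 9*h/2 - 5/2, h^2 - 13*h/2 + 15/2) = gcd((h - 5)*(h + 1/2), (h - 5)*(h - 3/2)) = h - 5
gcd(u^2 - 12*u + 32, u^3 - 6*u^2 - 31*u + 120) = u - 8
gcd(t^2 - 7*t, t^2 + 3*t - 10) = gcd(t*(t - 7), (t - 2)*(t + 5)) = 1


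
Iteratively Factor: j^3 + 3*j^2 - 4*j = (j + 4)*(j^2 - j) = (j - 1)*(j + 4)*(j)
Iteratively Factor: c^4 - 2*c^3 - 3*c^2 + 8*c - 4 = (c + 2)*(c^3 - 4*c^2 + 5*c - 2) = (c - 1)*(c + 2)*(c^2 - 3*c + 2) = (c - 2)*(c - 1)*(c + 2)*(c - 1)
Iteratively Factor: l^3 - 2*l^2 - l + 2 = (l - 2)*(l^2 - 1) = (l - 2)*(l - 1)*(l + 1)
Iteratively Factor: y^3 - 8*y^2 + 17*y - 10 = (y - 5)*(y^2 - 3*y + 2) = (y - 5)*(y - 2)*(y - 1)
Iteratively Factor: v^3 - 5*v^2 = (v)*(v^2 - 5*v) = v*(v - 5)*(v)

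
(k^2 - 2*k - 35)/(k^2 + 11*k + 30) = (k - 7)/(k + 6)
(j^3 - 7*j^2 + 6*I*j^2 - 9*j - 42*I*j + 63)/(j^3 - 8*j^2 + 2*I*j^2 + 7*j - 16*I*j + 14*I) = (j^2 + 6*I*j - 9)/(j^2 + j*(-1 + 2*I) - 2*I)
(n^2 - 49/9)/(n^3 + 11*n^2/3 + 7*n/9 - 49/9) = (3*n - 7)/(3*n^2 + 4*n - 7)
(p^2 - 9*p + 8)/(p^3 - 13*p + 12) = (p - 8)/(p^2 + p - 12)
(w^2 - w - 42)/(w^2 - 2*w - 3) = (-w^2 + w + 42)/(-w^2 + 2*w + 3)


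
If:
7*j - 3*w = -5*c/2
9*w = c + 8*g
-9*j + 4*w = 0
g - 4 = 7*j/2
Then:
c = 64/153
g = -1628/153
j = -640/153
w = -160/17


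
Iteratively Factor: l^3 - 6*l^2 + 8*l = (l - 4)*(l^2 - 2*l) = (l - 4)*(l - 2)*(l)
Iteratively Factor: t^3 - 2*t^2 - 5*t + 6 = (t - 3)*(t^2 + t - 2) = (t - 3)*(t + 2)*(t - 1)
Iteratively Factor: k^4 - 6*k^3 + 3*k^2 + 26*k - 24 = (k + 2)*(k^3 - 8*k^2 + 19*k - 12) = (k - 3)*(k + 2)*(k^2 - 5*k + 4) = (k - 3)*(k - 1)*(k + 2)*(k - 4)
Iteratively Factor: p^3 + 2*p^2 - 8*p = (p - 2)*(p^2 + 4*p) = (p - 2)*(p + 4)*(p)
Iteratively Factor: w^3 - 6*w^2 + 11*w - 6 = (w - 2)*(w^2 - 4*w + 3) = (w - 3)*(w - 2)*(w - 1)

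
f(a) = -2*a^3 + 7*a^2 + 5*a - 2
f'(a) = -6*a^2 + 14*a + 5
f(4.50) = -20.00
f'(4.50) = -53.50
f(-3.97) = 213.62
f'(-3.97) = -145.15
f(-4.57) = 312.23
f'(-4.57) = -184.29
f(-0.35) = -2.81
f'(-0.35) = -0.63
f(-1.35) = 8.93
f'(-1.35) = -24.84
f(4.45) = -17.37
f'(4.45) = -51.52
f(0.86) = 6.21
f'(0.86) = 12.60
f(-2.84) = 86.07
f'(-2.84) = -83.15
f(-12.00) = 4402.00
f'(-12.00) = -1027.00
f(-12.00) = 4402.00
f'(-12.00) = -1027.00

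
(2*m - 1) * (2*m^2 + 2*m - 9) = 4*m^3 + 2*m^2 - 20*m + 9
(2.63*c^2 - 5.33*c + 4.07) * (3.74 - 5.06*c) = -13.3078*c^3 + 36.806*c^2 - 40.5284*c + 15.2218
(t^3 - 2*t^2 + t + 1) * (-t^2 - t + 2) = -t^5 + t^4 + 3*t^3 - 6*t^2 + t + 2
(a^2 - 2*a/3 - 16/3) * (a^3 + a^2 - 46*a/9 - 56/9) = a^5 + a^4/3 - 100*a^3/9 - 220*a^2/27 + 848*a/27 + 896/27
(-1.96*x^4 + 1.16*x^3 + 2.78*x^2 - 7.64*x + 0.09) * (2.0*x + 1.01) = -3.92*x^5 + 0.3404*x^4 + 6.7316*x^3 - 12.4722*x^2 - 7.5364*x + 0.0909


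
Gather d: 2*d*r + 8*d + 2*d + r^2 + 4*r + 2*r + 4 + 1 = d*(2*r + 10) + r^2 + 6*r + 5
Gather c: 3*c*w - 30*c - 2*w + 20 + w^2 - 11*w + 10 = c*(3*w - 30) + w^2 - 13*w + 30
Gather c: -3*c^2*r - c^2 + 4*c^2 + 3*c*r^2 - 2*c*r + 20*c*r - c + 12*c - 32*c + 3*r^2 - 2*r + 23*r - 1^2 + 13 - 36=c^2*(3 - 3*r) + c*(3*r^2 + 18*r - 21) + 3*r^2 + 21*r - 24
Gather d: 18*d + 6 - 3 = 18*d + 3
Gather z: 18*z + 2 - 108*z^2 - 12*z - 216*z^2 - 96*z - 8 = -324*z^2 - 90*z - 6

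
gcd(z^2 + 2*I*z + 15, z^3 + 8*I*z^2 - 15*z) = z + 5*I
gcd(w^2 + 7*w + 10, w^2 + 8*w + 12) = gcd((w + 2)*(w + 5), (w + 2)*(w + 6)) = w + 2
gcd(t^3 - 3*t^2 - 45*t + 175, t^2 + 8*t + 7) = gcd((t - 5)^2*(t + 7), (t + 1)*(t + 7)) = t + 7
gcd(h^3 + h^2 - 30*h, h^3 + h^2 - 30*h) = h^3 + h^2 - 30*h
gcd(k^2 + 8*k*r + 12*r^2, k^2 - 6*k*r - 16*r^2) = k + 2*r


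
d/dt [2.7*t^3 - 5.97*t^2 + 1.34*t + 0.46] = 8.1*t^2 - 11.94*t + 1.34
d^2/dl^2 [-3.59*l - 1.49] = 0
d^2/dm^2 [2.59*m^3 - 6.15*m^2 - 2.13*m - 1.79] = 15.54*m - 12.3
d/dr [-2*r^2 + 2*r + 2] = 2 - 4*r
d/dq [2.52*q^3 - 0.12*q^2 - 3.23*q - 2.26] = 7.56*q^2 - 0.24*q - 3.23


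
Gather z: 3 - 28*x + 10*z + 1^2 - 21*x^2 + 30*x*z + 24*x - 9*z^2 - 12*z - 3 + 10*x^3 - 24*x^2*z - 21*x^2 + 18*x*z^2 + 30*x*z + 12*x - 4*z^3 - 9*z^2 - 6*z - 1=10*x^3 - 42*x^2 + 8*x - 4*z^3 + z^2*(18*x - 18) + z*(-24*x^2 + 60*x - 8)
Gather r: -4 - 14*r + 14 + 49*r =35*r + 10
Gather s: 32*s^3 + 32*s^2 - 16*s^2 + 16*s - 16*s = 32*s^3 + 16*s^2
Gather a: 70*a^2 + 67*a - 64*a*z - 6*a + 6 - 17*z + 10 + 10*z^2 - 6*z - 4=70*a^2 + a*(61 - 64*z) + 10*z^2 - 23*z + 12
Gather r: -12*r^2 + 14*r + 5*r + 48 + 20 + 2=-12*r^2 + 19*r + 70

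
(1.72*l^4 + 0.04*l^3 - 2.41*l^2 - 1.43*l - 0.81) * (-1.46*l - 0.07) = -2.5112*l^5 - 0.1788*l^4 + 3.5158*l^3 + 2.2565*l^2 + 1.2827*l + 0.0567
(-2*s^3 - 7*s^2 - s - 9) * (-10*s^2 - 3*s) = 20*s^5 + 76*s^4 + 31*s^3 + 93*s^2 + 27*s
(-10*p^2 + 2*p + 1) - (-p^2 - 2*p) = -9*p^2 + 4*p + 1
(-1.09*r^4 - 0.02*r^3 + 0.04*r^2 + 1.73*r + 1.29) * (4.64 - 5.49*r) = 5.9841*r^5 - 4.9478*r^4 - 0.3124*r^3 - 9.3121*r^2 + 0.945099999999998*r + 5.9856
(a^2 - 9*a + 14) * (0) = 0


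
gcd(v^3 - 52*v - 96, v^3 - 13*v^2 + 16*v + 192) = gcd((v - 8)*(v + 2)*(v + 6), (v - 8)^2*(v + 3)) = v - 8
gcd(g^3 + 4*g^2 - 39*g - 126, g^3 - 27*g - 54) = g^2 - 3*g - 18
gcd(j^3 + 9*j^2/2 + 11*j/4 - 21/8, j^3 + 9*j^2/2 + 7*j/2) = j + 7/2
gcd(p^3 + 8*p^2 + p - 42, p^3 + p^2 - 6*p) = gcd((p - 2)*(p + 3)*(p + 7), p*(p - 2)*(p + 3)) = p^2 + p - 6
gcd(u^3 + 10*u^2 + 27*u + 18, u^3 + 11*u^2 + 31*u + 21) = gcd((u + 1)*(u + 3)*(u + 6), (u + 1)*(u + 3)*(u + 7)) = u^2 + 4*u + 3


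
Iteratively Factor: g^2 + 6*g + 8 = (g + 4)*(g + 2)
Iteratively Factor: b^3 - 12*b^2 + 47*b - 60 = (b - 4)*(b^2 - 8*b + 15) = (b - 4)*(b - 3)*(b - 5)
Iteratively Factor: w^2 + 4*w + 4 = (w + 2)*(w + 2)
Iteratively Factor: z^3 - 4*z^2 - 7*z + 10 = (z - 1)*(z^2 - 3*z - 10) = (z - 1)*(z + 2)*(z - 5)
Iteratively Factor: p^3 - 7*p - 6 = (p + 1)*(p^2 - p - 6) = (p - 3)*(p + 1)*(p + 2)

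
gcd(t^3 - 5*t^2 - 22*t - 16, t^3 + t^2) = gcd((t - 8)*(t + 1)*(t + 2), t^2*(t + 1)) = t + 1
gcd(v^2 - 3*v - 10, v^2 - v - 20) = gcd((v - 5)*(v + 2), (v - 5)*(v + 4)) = v - 5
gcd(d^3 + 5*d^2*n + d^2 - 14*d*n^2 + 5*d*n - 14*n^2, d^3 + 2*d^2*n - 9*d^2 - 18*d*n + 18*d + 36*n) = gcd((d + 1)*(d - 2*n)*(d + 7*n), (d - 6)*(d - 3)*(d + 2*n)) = 1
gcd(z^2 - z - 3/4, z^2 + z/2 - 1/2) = 1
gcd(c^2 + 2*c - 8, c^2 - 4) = c - 2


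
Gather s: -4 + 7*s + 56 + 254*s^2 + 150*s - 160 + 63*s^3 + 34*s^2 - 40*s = 63*s^3 + 288*s^2 + 117*s - 108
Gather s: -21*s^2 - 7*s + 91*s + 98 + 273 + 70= -21*s^2 + 84*s + 441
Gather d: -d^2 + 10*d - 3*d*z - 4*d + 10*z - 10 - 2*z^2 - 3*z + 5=-d^2 + d*(6 - 3*z) - 2*z^2 + 7*z - 5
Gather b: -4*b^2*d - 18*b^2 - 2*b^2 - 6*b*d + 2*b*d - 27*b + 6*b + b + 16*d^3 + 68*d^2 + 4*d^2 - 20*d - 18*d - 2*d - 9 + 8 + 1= b^2*(-4*d - 20) + b*(-4*d - 20) + 16*d^3 + 72*d^2 - 40*d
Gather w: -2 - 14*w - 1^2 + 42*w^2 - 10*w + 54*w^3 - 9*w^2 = 54*w^3 + 33*w^2 - 24*w - 3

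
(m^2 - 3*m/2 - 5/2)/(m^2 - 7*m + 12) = (2*m^2 - 3*m - 5)/(2*(m^2 - 7*m + 12))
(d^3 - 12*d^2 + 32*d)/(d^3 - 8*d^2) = (d - 4)/d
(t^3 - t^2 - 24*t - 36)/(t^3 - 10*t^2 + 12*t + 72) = (t + 3)/(t - 6)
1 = 1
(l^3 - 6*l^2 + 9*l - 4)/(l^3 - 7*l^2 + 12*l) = (l^2 - 2*l + 1)/(l*(l - 3))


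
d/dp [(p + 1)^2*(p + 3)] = (p + 1)*(3*p + 7)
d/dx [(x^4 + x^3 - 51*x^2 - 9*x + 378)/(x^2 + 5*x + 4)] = 2*(x^5 + 8*x^4 + 13*x^3 - 117*x^2 - 582*x - 963)/(x^4 + 10*x^3 + 33*x^2 + 40*x + 16)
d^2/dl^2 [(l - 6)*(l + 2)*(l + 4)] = 6*l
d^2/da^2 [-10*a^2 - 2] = -20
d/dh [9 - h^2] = -2*h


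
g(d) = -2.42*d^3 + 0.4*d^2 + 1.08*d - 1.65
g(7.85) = -1139.17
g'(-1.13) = -9.09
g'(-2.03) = -30.46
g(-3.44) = 97.88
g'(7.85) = -440.02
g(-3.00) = 64.05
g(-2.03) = 18.05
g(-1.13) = 1.13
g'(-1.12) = -8.92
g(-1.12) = 1.04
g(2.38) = -29.44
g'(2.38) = -38.14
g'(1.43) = -12.62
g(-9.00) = 1785.21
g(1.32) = -5.09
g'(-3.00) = -66.66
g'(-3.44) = -87.58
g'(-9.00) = -594.18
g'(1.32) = -10.51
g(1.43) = -6.36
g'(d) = -7.26*d^2 + 0.8*d + 1.08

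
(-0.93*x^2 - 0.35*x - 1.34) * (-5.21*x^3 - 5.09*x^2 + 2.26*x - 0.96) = 4.8453*x^5 + 6.5572*x^4 + 6.6611*x^3 + 6.9224*x^2 - 2.6924*x + 1.2864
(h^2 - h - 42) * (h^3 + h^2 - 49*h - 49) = h^5 - 92*h^3 - 42*h^2 + 2107*h + 2058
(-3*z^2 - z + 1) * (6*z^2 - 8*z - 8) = -18*z^4 + 18*z^3 + 38*z^2 - 8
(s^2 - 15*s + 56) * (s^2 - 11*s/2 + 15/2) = s^4 - 41*s^3/2 + 146*s^2 - 841*s/2 + 420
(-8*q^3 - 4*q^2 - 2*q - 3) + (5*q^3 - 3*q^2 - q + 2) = -3*q^3 - 7*q^2 - 3*q - 1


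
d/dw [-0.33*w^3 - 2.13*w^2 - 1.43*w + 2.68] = -0.99*w^2 - 4.26*w - 1.43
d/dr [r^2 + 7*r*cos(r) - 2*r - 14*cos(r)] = -7*r*sin(r) + 2*r + 14*sin(r) + 7*cos(r) - 2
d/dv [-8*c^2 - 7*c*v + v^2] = -7*c + 2*v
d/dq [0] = 0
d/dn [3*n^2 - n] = 6*n - 1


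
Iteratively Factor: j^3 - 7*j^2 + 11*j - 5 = (j - 5)*(j^2 - 2*j + 1) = (j - 5)*(j - 1)*(j - 1)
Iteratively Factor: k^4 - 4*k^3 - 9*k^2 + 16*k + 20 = (k + 1)*(k^3 - 5*k^2 - 4*k + 20) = (k - 2)*(k + 1)*(k^2 - 3*k - 10) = (k - 5)*(k - 2)*(k + 1)*(k + 2)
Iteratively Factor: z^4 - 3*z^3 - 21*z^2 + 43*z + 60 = (z - 3)*(z^3 - 21*z - 20) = (z - 3)*(z + 1)*(z^2 - z - 20) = (z - 5)*(z - 3)*(z + 1)*(z + 4)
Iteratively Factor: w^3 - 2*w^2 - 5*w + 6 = (w + 2)*(w^2 - 4*w + 3) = (w - 3)*(w + 2)*(w - 1)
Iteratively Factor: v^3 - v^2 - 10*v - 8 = (v + 1)*(v^2 - 2*v - 8) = (v - 4)*(v + 1)*(v + 2)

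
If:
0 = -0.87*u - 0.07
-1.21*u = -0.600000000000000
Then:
No Solution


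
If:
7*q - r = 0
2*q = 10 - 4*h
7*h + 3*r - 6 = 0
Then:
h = 99/35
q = -23/35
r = -23/5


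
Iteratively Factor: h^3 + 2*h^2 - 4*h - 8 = (h - 2)*(h^2 + 4*h + 4) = (h - 2)*(h + 2)*(h + 2)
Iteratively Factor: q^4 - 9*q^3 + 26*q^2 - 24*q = (q)*(q^3 - 9*q^2 + 26*q - 24) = q*(q - 2)*(q^2 - 7*q + 12) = q*(q - 4)*(q - 2)*(q - 3)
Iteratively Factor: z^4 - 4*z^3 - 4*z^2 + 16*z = (z)*(z^3 - 4*z^2 - 4*z + 16) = z*(z - 2)*(z^2 - 2*z - 8) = z*(z - 2)*(z + 2)*(z - 4)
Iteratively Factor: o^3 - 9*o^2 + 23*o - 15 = (o - 3)*(o^2 - 6*o + 5) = (o - 5)*(o - 3)*(o - 1)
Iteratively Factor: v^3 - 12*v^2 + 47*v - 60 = (v - 3)*(v^2 - 9*v + 20) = (v - 5)*(v - 3)*(v - 4)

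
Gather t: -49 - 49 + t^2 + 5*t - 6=t^2 + 5*t - 104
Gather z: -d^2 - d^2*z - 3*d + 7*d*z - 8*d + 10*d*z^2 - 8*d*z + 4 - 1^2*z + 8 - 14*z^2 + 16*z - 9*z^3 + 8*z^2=-d^2 - 11*d - 9*z^3 + z^2*(10*d - 6) + z*(-d^2 - d + 15) + 12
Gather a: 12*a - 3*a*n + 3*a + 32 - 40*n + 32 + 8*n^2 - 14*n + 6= a*(15 - 3*n) + 8*n^2 - 54*n + 70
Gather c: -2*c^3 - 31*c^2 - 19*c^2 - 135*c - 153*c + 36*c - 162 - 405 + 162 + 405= -2*c^3 - 50*c^2 - 252*c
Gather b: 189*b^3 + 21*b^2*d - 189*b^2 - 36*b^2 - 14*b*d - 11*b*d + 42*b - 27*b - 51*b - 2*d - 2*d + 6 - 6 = 189*b^3 + b^2*(21*d - 225) + b*(-25*d - 36) - 4*d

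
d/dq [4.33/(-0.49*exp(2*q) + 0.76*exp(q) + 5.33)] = (4.2434*exp(q) - 3.2908)*exp(q)/(-0.49*exp(2*q) + 0.76*exp(q) + 5.33)^2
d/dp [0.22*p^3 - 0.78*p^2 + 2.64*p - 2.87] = 0.66*p^2 - 1.56*p + 2.64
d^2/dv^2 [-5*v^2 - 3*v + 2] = -10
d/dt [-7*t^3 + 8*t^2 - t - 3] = -21*t^2 + 16*t - 1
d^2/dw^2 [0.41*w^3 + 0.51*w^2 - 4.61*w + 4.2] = 2.46*w + 1.02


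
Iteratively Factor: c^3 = (c)*(c^2) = c^2*(c)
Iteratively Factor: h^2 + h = (h + 1)*(h)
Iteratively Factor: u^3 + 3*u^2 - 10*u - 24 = (u + 4)*(u^2 - u - 6) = (u - 3)*(u + 4)*(u + 2)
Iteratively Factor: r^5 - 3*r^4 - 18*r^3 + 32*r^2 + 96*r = (r - 4)*(r^4 + r^3 - 14*r^2 - 24*r) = (r - 4)^2*(r^3 + 5*r^2 + 6*r) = (r - 4)^2*(r + 3)*(r^2 + 2*r) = r*(r - 4)^2*(r + 3)*(r + 2)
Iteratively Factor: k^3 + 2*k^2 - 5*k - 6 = (k + 3)*(k^2 - k - 2) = (k - 2)*(k + 3)*(k + 1)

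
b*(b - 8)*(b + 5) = b^3 - 3*b^2 - 40*b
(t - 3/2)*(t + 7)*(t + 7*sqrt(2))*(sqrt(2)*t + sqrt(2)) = sqrt(2)*t^4 + 13*sqrt(2)*t^3/2 + 14*t^3 - 5*sqrt(2)*t^2 + 91*t^2 - 70*t - 21*sqrt(2)*t/2 - 147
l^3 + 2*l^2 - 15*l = l*(l - 3)*(l + 5)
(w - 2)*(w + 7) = w^2 + 5*w - 14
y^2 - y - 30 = (y - 6)*(y + 5)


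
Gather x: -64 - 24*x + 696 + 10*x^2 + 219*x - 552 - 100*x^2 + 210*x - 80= -90*x^2 + 405*x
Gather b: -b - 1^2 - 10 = -b - 11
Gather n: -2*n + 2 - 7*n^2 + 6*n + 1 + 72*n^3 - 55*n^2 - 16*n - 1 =72*n^3 - 62*n^2 - 12*n + 2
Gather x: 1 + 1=2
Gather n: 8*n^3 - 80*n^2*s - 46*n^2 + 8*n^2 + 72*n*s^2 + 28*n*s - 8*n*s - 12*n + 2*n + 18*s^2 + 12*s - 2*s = 8*n^3 + n^2*(-80*s - 38) + n*(72*s^2 + 20*s - 10) + 18*s^2 + 10*s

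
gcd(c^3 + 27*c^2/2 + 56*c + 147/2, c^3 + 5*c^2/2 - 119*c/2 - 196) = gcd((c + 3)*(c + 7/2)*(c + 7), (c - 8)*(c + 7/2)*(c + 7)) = c^2 + 21*c/2 + 49/2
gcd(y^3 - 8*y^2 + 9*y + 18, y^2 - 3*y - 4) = y + 1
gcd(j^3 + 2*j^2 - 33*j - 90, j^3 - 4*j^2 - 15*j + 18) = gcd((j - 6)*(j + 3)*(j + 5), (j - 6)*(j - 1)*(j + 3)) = j^2 - 3*j - 18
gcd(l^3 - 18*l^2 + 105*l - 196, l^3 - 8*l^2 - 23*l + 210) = l - 7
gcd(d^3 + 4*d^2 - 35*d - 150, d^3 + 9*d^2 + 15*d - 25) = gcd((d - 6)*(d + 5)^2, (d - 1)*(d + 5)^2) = d^2 + 10*d + 25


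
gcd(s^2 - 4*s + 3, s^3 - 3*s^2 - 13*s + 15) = s - 1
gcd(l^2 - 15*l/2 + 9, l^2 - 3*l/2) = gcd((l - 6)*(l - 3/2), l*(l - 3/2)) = l - 3/2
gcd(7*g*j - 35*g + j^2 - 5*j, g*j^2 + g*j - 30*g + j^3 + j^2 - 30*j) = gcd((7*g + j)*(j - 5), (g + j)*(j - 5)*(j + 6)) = j - 5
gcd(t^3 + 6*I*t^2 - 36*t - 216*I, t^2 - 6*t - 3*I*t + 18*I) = t - 6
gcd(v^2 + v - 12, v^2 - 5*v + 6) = v - 3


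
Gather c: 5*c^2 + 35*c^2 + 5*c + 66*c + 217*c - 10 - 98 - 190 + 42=40*c^2 + 288*c - 256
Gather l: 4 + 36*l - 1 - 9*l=27*l + 3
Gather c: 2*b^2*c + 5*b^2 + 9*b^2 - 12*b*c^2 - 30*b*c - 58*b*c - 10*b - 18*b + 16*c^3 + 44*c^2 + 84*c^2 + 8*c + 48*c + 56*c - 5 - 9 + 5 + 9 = 14*b^2 - 28*b + 16*c^3 + c^2*(128 - 12*b) + c*(2*b^2 - 88*b + 112)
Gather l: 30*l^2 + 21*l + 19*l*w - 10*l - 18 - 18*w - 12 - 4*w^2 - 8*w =30*l^2 + l*(19*w + 11) - 4*w^2 - 26*w - 30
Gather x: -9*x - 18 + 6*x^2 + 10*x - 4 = 6*x^2 + x - 22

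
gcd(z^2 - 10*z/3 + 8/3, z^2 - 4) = z - 2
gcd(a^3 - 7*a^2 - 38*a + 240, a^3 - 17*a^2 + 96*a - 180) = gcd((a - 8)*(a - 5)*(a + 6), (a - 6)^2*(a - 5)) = a - 5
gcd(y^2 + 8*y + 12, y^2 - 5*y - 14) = y + 2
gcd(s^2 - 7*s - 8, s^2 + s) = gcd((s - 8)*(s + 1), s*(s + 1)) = s + 1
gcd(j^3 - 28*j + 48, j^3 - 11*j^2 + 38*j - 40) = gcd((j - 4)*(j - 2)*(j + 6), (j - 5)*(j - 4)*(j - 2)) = j^2 - 6*j + 8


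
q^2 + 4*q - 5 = (q - 1)*(q + 5)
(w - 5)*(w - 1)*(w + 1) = w^3 - 5*w^2 - w + 5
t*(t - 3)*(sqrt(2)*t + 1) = sqrt(2)*t^3 - 3*sqrt(2)*t^2 + t^2 - 3*t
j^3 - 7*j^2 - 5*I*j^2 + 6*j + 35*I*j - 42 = (j - 7)*(j - 6*I)*(j + I)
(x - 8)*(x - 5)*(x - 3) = x^3 - 16*x^2 + 79*x - 120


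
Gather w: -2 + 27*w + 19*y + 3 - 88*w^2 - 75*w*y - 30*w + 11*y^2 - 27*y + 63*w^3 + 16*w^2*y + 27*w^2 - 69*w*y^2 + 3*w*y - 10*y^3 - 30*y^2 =63*w^3 + w^2*(16*y - 61) + w*(-69*y^2 - 72*y - 3) - 10*y^3 - 19*y^2 - 8*y + 1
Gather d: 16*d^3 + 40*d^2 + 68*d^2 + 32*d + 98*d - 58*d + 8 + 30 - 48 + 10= 16*d^3 + 108*d^2 + 72*d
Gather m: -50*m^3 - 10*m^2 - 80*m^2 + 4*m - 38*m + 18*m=-50*m^3 - 90*m^2 - 16*m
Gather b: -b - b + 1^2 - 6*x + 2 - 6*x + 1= -2*b - 12*x + 4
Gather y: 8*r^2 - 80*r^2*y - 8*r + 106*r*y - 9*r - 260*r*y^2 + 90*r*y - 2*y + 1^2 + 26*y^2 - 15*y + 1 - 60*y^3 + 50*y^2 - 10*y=8*r^2 - 17*r - 60*y^3 + y^2*(76 - 260*r) + y*(-80*r^2 + 196*r - 27) + 2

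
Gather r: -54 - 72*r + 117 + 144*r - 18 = 72*r + 45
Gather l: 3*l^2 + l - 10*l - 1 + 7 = 3*l^2 - 9*l + 6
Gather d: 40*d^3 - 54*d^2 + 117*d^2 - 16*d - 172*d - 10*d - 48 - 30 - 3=40*d^3 + 63*d^2 - 198*d - 81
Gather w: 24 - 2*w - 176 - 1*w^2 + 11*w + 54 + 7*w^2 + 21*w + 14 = 6*w^2 + 30*w - 84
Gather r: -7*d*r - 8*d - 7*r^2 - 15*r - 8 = -8*d - 7*r^2 + r*(-7*d - 15) - 8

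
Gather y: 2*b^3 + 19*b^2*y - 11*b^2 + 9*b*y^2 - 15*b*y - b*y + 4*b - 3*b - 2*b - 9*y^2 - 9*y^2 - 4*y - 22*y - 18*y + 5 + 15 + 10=2*b^3 - 11*b^2 - b + y^2*(9*b - 18) + y*(19*b^2 - 16*b - 44) + 30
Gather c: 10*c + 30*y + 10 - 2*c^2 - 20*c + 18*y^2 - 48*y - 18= -2*c^2 - 10*c + 18*y^2 - 18*y - 8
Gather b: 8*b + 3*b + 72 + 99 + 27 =11*b + 198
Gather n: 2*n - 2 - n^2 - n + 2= -n^2 + n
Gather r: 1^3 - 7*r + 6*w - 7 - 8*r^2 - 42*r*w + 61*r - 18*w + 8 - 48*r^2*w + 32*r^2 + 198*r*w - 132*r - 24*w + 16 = r^2*(24 - 48*w) + r*(156*w - 78) - 36*w + 18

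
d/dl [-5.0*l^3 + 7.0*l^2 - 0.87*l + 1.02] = -15.0*l^2 + 14.0*l - 0.87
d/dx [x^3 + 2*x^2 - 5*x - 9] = 3*x^2 + 4*x - 5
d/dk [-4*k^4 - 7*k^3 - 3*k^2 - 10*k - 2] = -16*k^3 - 21*k^2 - 6*k - 10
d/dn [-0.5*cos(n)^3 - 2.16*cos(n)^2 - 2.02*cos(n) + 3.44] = (1.5*cos(n)^2 + 4.32*cos(n) + 2.02)*sin(n)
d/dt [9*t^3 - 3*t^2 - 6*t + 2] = 27*t^2 - 6*t - 6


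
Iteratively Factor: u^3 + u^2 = (u)*(u^2 + u) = u^2*(u + 1)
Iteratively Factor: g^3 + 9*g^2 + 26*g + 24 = (g + 2)*(g^2 + 7*g + 12) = (g + 2)*(g + 3)*(g + 4)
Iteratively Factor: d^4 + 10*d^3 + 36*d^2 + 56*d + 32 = (d + 4)*(d^3 + 6*d^2 + 12*d + 8) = (d + 2)*(d + 4)*(d^2 + 4*d + 4) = (d + 2)^2*(d + 4)*(d + 2)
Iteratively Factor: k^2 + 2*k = (k + 2)*(k)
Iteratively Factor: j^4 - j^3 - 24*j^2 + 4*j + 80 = (j - 5)*(j^3 + 4*j^2 - 4*j - 16) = (j - 5)*(j - 2)*(j^2 + 6*j + 8) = (j - 5)*(j - 2)*(j + 4)*(j + 2)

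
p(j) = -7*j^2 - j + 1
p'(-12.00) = 167.00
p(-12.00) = -995.00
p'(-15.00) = 209.00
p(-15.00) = -1559.00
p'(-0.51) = 6.14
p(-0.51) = -0.31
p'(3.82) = -54.48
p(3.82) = -104.97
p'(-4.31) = 59.34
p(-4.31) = -124.72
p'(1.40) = -20.60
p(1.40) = -14.12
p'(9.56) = -134.84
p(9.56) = -648.32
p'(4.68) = -66.52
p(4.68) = -157.00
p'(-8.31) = 115.34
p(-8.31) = -474.08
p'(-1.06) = 13.84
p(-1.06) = -5.81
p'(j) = -14*j - 1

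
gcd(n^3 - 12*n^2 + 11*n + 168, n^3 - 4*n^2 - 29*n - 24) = n^2 - 5*n - 24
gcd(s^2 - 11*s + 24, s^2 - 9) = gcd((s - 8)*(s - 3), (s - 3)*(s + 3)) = s - 3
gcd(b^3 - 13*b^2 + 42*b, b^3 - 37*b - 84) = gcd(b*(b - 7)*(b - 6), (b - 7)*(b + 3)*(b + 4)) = b - 7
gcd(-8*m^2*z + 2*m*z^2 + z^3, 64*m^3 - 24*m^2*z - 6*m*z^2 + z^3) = -8*m^2 + 2*m*z + z^2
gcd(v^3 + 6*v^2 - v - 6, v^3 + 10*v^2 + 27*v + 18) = v^2 + 7*v + 6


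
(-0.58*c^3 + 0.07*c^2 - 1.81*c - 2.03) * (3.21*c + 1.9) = -1.8618*c^4 - 0.8773*c^3 - 5.6771*c^2 - 9.9553*c - 3.857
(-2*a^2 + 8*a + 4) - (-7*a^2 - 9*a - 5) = 5*a^2 + 17*a + 9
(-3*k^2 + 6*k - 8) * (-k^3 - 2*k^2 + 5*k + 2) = 3*k^5 - 19*k^3 + 40*k^2 - 28*k - 16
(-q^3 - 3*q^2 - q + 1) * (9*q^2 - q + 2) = -9*q^5 - 26*q^4 - 8*q^3 + 4*q^2 - 3*q + 2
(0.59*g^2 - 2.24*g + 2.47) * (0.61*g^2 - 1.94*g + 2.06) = 0.3599*g^4 - 2.511*g^3 + 7.0677*g^2 - 9.4062*g + 5.0882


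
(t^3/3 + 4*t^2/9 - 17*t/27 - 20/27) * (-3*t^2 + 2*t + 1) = -t^5 - 2*t^4/3 + 28*t^3/9 + 38*t^2/27 - 19*t/9 - 20/27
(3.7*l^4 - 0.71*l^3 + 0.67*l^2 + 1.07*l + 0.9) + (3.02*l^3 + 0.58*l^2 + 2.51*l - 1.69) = 3.7*l^4 + 2.31*l^3 + 1.25*l^2 + 3.58*l - 0.79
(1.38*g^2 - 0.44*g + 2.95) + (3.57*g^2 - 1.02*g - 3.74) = 4.95*g^2 - 1.46*g - 0.79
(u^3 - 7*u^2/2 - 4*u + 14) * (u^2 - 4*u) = u^5 - 15*u^4/2 + 10*u^3 + 30*u^2 - 56*u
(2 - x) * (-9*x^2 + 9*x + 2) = 9*x^3 - 27*x^2 + 16*x + 4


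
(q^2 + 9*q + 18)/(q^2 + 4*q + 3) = (q + 6)/(q + 1)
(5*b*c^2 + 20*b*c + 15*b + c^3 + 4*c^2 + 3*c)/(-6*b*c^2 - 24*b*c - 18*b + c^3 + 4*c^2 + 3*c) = (-5*b - c)/(6*b - c)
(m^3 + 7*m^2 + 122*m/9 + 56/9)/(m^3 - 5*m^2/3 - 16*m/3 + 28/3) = (3*m^2 + 14*m + 8)/(3*(m^2 - 4*m + 4))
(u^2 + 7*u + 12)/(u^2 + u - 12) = (u + 3)/(u - 3)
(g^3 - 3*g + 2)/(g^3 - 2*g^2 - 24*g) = (-g^3 + 3*g - 2)/(g*(-g^2 + 2*g + 24))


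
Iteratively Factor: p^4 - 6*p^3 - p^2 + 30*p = (p + 2)*(p^3 - 8*p^2 + 15*p) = (p - 3)*(p + 2)*(p^2 - 5*p) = (p - 5)*(p - 3)*(p + 2)*(p)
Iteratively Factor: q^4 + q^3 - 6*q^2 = (q + 3)*(q^3 - 2*q^2) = (q - 2)*(q + 3)*(q^2) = q*(q - 2)*(q + 3)*(q)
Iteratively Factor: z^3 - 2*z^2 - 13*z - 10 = (z + 2)*(z^2 - 4*z - 5) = (z - 5)*(z + 2)*(z + 1)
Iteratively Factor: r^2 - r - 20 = (r - 5)*(r + 4)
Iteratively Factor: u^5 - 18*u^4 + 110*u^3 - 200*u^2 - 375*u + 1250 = (u - 5)*(u^4 - 13*u^3 + 45*u^2 + 25*u - 250) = (u - 5)^2*(u^3 - 8*u^2 + 5*u + 50) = (u - 5)^3*(u^2 - 3*u - 10) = (u - 5)^3*(u + 2)*(u - 5)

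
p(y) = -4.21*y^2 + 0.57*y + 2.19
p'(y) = 0.57 - 8.42*y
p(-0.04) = 2.16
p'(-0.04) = 0.91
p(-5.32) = -120.00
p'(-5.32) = 45.36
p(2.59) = -24.57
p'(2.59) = -21.24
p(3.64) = -51.52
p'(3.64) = -30.08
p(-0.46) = 1.04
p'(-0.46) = 4.44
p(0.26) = 2.05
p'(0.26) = -1.62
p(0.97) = -1.22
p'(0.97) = -7.60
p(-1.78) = -12.16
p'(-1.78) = 15.56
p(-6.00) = -152.79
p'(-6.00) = 51.09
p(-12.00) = -610.89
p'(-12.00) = 101.61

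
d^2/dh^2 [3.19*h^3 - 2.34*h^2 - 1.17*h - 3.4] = 19.14*h - 4.68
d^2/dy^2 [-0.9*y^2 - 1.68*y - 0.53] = -1.80000000000000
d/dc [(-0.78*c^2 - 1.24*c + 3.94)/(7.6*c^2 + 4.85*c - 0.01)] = (5.641*c^2 - 59.8724*c - 19.0966)/(57.76*c^4 + 73.72*c^3 + 23.3705*c^2 - 0.097*c + 0.0001)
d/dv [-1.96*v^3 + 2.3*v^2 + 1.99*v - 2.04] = -5.88*v^2 + 4.6*v + 1.99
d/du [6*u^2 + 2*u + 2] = 12*u + 2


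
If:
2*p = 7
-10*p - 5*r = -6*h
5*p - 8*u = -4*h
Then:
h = 2*u - 35/8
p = 7/2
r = 12*u/5 - 49/4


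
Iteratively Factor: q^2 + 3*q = (q + 3)*(q)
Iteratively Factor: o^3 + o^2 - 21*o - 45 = (o + 3)*(o^2 - 2*o - 15) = (o + 3)^2*(o - 5)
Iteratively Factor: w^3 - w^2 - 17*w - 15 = (w + 3)*(w^2 - 4*w - 5) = (w - 5)*(w + 3)*(w + 1)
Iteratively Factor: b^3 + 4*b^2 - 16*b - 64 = (b - 4)*(b^2 + 8*b + 16) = (b - 4)*(b + 4)*(b + 4)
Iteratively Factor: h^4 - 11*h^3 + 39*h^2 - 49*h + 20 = (h - 5)*(h^3 - 6*h^2 + 9*h - 4) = (h - 5)*(h - 4)*(h^2 - 2*h + 1) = (h - 5)*(h - 4)*(h - 1)*(h - 1)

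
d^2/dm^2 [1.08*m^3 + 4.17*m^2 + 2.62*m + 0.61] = 6.48*m + 8.34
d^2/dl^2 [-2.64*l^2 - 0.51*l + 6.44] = -5.28000000000000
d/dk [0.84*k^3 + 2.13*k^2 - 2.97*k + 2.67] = 2.52*k^2 + 4.26*k - 2.97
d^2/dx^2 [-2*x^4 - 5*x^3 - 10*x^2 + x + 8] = -24*x^2 - 30*x - 20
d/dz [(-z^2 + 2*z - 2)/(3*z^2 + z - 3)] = (-7*z^2 + 18*z - 4)/(9*z^4 + 6*z^3 - 17*z^2 - 6*z + 9)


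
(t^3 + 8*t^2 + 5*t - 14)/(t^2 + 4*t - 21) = (t^2 + t - 2)/(t - 3)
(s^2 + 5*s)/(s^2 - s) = (s + 5)/(s - 1)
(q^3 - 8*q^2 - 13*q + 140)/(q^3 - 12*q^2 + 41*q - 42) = (q^2 - q - 20)/(q^2 - 5*q + 6)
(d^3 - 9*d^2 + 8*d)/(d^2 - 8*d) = d - 1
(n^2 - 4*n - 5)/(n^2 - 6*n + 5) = (n + 1)/(n - 1)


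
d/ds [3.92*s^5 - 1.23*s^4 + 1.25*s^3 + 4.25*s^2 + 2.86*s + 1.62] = 19.6*s^4 - 4.92*s^3 + 3.75*s^2 + 8.5*s + 2.86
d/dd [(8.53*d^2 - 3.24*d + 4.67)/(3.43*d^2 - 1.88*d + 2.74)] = (-4.92319999999999*d^2 + 14.7082*d - 0.0980000000000025)/(11.7649*d^4 - 12.8968*d^3 + 22.3308*d^2 - 10.3024*d + 7.5076)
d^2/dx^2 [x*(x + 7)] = 2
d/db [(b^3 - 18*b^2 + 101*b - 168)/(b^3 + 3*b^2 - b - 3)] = 3*(7*b^4 - 68*b^3 + 70*b^2 + 372*b - 157)/(b^6 + 6*b^5 + 7*b^4 - 12*b^3 - 17*b^2 + 6*b + 9)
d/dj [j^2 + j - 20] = 2*j + 1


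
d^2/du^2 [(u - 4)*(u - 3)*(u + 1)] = 6*u - 12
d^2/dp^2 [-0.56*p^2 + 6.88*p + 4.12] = -1.12000000000000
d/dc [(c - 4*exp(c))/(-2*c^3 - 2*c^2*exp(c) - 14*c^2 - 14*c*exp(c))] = (c*(4*exp(c) - 1)*(c^2 + c*exp(c) + 7*c + 7*exp(c)) + (c - 4*exp(c))*(c^2*exp(c) + 3*c^2 + 9*c*exp(c) + 14*c + 7*exp(c)))/(2*c^2*(c^2 + c*exp(c) + 7*c + 7*exp(c))^2)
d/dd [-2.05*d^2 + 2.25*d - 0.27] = 2.25 - 4.1*d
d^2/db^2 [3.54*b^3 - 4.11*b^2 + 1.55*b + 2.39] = 21.24*b - 8.22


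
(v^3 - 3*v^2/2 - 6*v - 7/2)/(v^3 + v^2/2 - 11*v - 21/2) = (v + 1)/(v + 3)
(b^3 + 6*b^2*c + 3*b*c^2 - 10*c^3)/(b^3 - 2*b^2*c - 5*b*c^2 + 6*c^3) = (b + 5*c)/(b - 3*c)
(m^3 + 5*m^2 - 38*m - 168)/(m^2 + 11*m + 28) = m - 6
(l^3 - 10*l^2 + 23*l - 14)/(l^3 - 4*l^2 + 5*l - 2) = (l - 7)/(l - 1)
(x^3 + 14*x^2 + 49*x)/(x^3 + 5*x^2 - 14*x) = (x + 7)/(x - 2)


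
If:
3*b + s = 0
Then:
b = -s/3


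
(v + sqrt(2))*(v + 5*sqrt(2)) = v^2 + 6*sqrt(2)*v + 10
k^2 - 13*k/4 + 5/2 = (k - 2)*(k - 5/4)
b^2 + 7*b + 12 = (b + 3)*(b + 4)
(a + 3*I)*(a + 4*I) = a^2 + 7*I*a - 12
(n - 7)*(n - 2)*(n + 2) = n^3 - 7*n^2 - 4*n + 28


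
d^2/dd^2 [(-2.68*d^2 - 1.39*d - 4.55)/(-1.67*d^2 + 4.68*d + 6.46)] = (49.644758*d^3 + 249.611226*d^2 - 123.392292*d + 437.118652)/(4.657463*d^6 - 39.156156*d^5 + 55.682142*d^4 + 200.429424*d^3 - 215.393196*d^2 - 585.911664*d - 269.586136)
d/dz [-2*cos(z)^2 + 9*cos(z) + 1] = (4*cos(z) - 9)*sin(z)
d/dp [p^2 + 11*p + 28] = 2*p + 11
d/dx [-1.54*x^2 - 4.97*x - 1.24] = -3.08*x - 4.97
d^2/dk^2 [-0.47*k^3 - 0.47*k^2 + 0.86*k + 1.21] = -2.82*k - 0.94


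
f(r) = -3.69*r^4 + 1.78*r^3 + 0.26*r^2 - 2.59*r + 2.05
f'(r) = -14.76*r^3 + 5.34*r^2 + 0.52*r - 2.59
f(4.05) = -878.69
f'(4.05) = -893.40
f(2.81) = -193.75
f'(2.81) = -286.46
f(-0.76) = 2.16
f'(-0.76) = 6.58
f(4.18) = -1000.73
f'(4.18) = -985.10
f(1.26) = -6.54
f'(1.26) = -22.98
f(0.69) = 0.14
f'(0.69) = -4.54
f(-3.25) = -459.57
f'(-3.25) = 558.81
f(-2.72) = -226.78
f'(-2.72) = 332.53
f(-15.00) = -192714.35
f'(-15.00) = 51006.11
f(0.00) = 2.05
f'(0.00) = -2.59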